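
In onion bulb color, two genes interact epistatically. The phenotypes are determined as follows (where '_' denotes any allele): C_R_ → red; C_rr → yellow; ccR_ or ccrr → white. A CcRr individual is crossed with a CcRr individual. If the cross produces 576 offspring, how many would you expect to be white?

Cross: CcRr × CcRr — consider each gene separately:
C gene: Cc × Cc → 1 CC, 2 Cc, 1 cc → 3 C_ : 1 cc (out of 4)
R gene: Rr × Rr → 1 RR, 2 Rr, 1 rr → 3 R_ : 1 rr (out of 4)
Genotype classes (out of 4 × 4 = 16): C_R_ = 3×3 = 9; C_rr = 3×1 = 3; ccR_ = 1×3 = 3; ccrr = 1×1 = 1
Apply the phenotype rules: C_R_ (9) → red; C_rr (3) → yellow; ccR_ (3) + ccrr (1) → white
Phenotype counts (out of 16): 9 red, 3 yellow, 4 white
white: 4 out of 16 → fraction 1/4
Expected count = 1/4 × 576 = 144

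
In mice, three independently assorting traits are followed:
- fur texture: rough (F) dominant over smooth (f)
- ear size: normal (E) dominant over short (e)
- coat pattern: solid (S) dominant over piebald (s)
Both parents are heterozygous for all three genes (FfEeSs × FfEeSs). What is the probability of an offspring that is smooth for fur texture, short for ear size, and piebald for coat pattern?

Trihybrid cross: FfEeSs × FfEeSs
Each trait segregates independently with a 3:1 phenotypic ratio, so each gene contributes 3/4 (dominant) or 1/4 (recessive).
Target: smooth (fur texture), short (ear size), piebald (coat pattern)
Probability = product of independent per-trait probabilities
= 1/4 × 1/4 × 1/4 = 1/64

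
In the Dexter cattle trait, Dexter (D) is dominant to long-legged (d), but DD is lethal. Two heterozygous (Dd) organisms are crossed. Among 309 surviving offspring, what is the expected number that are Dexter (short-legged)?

Cross: Dd × Dd
Punnett square offspring (before lethality): 1 DD, 2 Dd, 1 dd
The DD genotype is lethal (embryos die); surviving offspring: 2 Dd, 1 dd
Dexter (short-legged): 2 out of 3 → fraction 2/3
Expected count = 2/3 × 309 = 206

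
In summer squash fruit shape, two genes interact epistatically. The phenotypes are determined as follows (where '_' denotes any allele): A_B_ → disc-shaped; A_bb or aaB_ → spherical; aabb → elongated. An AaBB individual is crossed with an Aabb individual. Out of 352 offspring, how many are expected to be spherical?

Cross: AaBB × Aabb — consider each gene separately:
A gene: Aa × Aa → 1 AA, 2 Aa, 1 aa → 3 A_ : 1 aa (out of 4)
B gene: BB × bb → 4 Bb → 4 B_ (out of 4)
Genotype classes (out of 4 × 4 = 16): A_B_ = 3×4 = 12; aaB_ = 1×4 = 4
Apply the phenotype rules: A_B_ (12) → disc-shaped; aaB_ (4) → spherical
Phenotype counts (out of 16): 12 disc-shaped, 4 spherical
spherical: 4 out of 16 → fraction 1/4
Expected count = 1/4 × 352 = 88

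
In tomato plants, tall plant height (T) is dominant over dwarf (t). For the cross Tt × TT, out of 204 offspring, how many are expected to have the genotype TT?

Punnett square for Tt × TT:
Offspring genotypes: 2 TT, 2 Tt
Total offspring: 4
Count with target: 2
Probability: 2/4 = 1/2
Expected count = 1/2 × 204 = 102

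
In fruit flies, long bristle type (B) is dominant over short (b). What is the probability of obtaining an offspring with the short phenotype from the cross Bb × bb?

Punnett square for Bb × bb:
Offspring genotypes: 2 Bb, 2 bb
Total offspring: 4
Count with target: 2
Probability: 2/4 = 1/2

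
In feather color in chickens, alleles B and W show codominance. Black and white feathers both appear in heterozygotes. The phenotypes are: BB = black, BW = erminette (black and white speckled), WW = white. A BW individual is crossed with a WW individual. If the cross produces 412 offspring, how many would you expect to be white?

Punnett square for BW × WW:
Offspring genotypes: 2 BW, 2 WW
Phenotype counts: 2 erminette (black and white speckled), 2 white
white: 2 out of 4 → fraction 1/2
Expected count = 1/2 × 412 = 206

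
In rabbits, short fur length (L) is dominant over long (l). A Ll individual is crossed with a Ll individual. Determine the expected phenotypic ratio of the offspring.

Punnett square for Ll × Ll:
Offspring genotypes: 1 LL, 2 Ll, 1 ll
short: 3, long: 1
Ratio: 3:1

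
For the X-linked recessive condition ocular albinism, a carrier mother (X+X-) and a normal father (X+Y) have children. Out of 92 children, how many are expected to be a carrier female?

Cross: X+X- × X+Y
Offspring: 1 X+X+, 1 X+Y, 1 X+X-, 1 X-Y
Probability of a carrier female: 1/4
Expected count = 1/4 × 92 = 23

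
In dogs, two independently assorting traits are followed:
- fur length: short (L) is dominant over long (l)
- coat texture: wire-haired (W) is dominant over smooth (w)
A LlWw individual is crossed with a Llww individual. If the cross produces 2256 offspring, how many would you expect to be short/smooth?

Dihybrid cross LlWw × Llww — consider each gene separately:
fur length: Ll × Ll → 1 LL, 2 Ll, 1 ll → 3 L_ : 1 ll (out of 4)
coat texture: Ww × ww → 2 Ww, 2 ww → 2 W_ : 2 ww (out of 4)
Combine (counts out of 4 × 4 = 16): short/wire-haired (L_W_) = 3×2 = 6; short/smooth (L_ww) = 3×2 = 6; long/wire-haired (llW_) = 1×2 = 2; long/smooth (llww) = 1×2 = 2
Phenotype counts (out of 16): 6 short/wire-haired, 6 short/smooth, 2 long/wire-haired, 2 long/smooth
short/smooth: 6 out of 16 → fraction 3/8
Expected count = 3/8 × 2256 = 846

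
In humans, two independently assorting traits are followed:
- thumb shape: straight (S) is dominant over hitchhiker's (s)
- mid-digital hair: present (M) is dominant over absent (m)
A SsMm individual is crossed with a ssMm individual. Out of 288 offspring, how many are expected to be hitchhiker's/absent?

Dihybrid cross SsMm × ssMm — consider each gene separately:
thumb shape: Ss × ss → 2 Ss, 2 ss → 2 S_ : 2 ss (out of 4)
mid-digital hair: Mm × Mm → 1 MM, 2 Mm, 1 mm → 3 M_ : 1 mm (out of 4)
Combine (counts out of 4 × 4 = 16): straight/present (S_M_) = 2×3 = 6; straight/absent (S_mm) = 2×1 = 2; hitchhiker's/present (ssM_) = 2×3 = 6; hitchhiker's/absent (ssmm) = 2×1 = 2
Phenotype counts (out of 16): 6 straight/present, 2 straight/absent, 6 hitchhiker's/present, 2 hitchhiker's/absent
hitchhiker's/absent: 2 out of 16 → fraction 1/8
Expected count = 1/8 × 288 = 36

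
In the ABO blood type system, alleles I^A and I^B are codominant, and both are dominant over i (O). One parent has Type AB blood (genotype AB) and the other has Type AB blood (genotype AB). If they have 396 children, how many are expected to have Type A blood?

Cross: AB × AB
Possible offspring genotypes: 1 AA, 2 AB, 1 BB
Blood type counts: 1 Type A, 2 Type AB, 1 Type B
Probability of Type A: 1/4
Expected count = 1/4 × 396 = 99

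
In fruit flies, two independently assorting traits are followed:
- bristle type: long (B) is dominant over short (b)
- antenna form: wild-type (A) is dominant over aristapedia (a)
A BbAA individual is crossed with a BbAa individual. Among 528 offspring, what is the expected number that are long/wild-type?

Dihybrid cross BbAA × BbAa — consider each gene separately:
bristle type: Bb × Bb → 1 BB, 2 Bb, 1 bb → 3 B_ : 1 bb (out of 4)
antenna form: AA × Aa → 2 AA, 2 Aa → 4 A_ (out of 4)
Combine (counts out of 4 × 4 = 16): long/wild-type (B_A_) = 3×4 = 12; short/wild-type (bbA_) = 1×4 = 4
Phenotype counts (out of 16): 12 long/wild-type, 4 short/wild-type
long/wild-type: 12 out of 16 → fraction 3/4
Expected count = 3/4 × 528 = 396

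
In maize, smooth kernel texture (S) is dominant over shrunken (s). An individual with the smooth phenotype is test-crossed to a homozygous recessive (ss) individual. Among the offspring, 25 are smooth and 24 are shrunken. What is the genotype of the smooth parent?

Test cross: ? × ss
Offspring: 25 smooth, 24 shrunken — approximately 1:1.
A 1:1 ratio in a test cross indicates the unknown parent is heterozygous (Ss).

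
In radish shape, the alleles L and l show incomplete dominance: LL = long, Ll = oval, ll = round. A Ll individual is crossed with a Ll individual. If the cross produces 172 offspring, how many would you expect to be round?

Punnett square for Ll × Ll:
Offspring genotypes: 1 LL, 2 Ll, 1 ll
Phenotype counts: 1 long, 2 oval, 1 round
round: 1 out of 4 → fraction 1/4
Expected count = 1/4 × 172 = 43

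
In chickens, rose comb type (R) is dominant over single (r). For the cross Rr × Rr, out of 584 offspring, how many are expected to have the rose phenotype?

Punnett square for Rr × Rr:
Offspring genotypes: 1 RR, 2 Rr, 1 rr
Total offspring: 4
Count with target: 3
Probability: 3/4
Expected count = 3/4 × 584 = 438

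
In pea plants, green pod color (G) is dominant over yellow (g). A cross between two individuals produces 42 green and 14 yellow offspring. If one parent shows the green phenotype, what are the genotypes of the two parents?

Observed offspring: 42 green, 14 yellow
The observed ratio simplifies to 3:1. Yellow (gg) offspring appear, so each parent must contribute one g allele. The parent stated to show green carries G, so it is Gg. The other parent is then either Gg or gg: Gg × gg would give a 1:1 split, whereas Gg × Gg gives 3:1 — matching the data. So both parents are heterozygous (Gg × Gg).
Parent genotypes: Gg × Gg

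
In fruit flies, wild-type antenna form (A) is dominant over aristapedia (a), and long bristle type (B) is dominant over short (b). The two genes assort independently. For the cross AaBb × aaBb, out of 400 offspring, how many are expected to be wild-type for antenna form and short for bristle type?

Dihybrid cross AaBb × aaBb — consider each gene separately:
antenna form: Aa × aa → 2 Aa, 2 aa → 2 A_ : 2 aa (out of 4)
bristle type: Bb × Bb → 1 BB, 2 Bb, 1 bb → 3 B_ : 1 bb (out of 4)
Looking for: wild-type (A_) and short (bb)
P(wild-type) = 2/4, P(short) = 1/4
P(both) = 2/4 × 1/4 = 2/16 = 1/8
Expected count = 1/8 × 400 = 50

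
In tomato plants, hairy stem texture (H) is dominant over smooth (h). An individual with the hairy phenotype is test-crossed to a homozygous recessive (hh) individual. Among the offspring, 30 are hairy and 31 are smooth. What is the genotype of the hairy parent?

Test cross: ? × hh
Offspring: 30 hairy, 31 smooth — approximately 1:1.
A 1:1 ratio in a test cross indicates the unknown parent is heterozygous (Hh).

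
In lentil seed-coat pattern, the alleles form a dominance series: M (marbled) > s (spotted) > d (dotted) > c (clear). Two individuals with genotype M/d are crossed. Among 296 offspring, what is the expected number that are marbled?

Cross: M/d × M/d
Allele dominance: M > s > d > c
Offspring genotypes: 1 M/M, 2 M/d, 1 d/d
Phenotype counts: 3 marbled, 1 dotted
marbled: 3 out of 4 → fraction 3/4
Expected count = 3/4 × 296 = 222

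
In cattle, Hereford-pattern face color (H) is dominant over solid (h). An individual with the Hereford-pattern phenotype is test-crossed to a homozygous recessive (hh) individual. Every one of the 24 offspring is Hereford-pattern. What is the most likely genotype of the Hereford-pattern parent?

Test cross: ? × hh
All offspring are Hereford-pattern.
If the unknown parent were heterozygous (Hh), about half of 24 offspring would be solid; none are. The unknown parent is most likely homozygous dominant (HH).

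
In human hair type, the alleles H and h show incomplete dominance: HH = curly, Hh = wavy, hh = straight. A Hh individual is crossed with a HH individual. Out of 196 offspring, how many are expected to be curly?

Punnett square for Hh × HH:
Offspring genotypes: 2 HH, 2 Hh
Phenotype counts: 2 curly, 2 wavy
curly: 2 out of 4 → fraction 1/2
Expected count = 1/2 × 196 = 98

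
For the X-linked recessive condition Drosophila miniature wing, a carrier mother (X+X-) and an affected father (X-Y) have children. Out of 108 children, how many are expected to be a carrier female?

Cross: X+X- × X-Y
Offspring: 1 X+X-, 1 X+Y, 1 X-X-, 1 X-Y
Probability of a carrier female: 1/4
Expected count = 1/4 × 108 = 27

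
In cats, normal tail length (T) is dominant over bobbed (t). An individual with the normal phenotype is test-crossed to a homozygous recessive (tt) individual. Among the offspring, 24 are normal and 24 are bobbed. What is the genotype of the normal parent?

Test cross: ? × tt
Offspring: 24 normal, 24 bobbed — approximately 1:1.
A 1:1 ratio in a test cross indicates the unknown parent is heterozygous (Tt).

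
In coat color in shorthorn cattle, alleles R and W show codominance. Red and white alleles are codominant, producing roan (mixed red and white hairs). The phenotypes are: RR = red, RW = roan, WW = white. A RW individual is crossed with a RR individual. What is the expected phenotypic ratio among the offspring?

Punnett square for RW × RR:
Offspring genotypes: 2 RR, 2 RW
Phenotype counts: 2 red, 2 roan
Ratio: 1 red : 1 roan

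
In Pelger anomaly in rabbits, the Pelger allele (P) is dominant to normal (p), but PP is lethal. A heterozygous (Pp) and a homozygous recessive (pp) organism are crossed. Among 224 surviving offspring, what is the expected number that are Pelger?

Cross: Pp × pp
Punnett square offspring (before lethality): 2 Pp, 2 pp
No PP offspring are produced in this cross.
Pelger: 2 out of 4 → fraction 1/2
Expected count = 1/2 × 224 = 112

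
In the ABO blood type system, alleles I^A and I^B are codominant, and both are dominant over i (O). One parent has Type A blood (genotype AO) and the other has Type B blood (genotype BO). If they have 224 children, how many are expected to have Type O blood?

Cross: AO × BO
Possible offspring genotypes: 1 AB, 1 AO, 1 BO, 1 OO
Blood type counts: 1 Type AB, 1 Type A, 1 Type B, 1 Type O
Probability of Type O: 1/4
Expected count = 1/4 × 224 = 56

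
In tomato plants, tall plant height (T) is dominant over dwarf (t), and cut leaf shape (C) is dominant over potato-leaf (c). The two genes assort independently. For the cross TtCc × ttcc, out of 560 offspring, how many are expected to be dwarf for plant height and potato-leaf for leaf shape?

Dihybrid cross TtCc × ttcc — consider each gene separately:
plant height: Tt × tt → 2 Tt, 2 tt → 2 T_ : 2 tt (out of 4)
leaf shape: Cc × cc → 2 Cc, 2 cc → 2 C_ : 2 cc (out of 4)
Looking for: dwarf (tt) and potato-leaf (cc)
P(dwarf) = 2/4, P(potato-leaf) = 2/4
P(both) = 2/4 × 2/4 = 4/16 = 1/4
Expected count = 1/4 × 560 = 140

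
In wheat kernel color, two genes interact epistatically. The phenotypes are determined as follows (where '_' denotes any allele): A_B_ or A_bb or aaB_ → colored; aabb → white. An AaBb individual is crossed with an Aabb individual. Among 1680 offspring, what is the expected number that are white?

Cross: AaBb × Aabb — consider each gene separately:
A gene: Aa × Aa → 1 AA, 2 Aa, 1 aa → 3 A_ : 1 aa (out of 4)
B gene: Bb × bb → 2 Bb, 2 bb → 2 B_ : 2 bb (out of 4)
Genotype classes (out of 4 × 4 = 16): A_B_ = 3×2 = 6; A_bb = 3×2 = 6; aaB_ = 1×2 = 2; aabb = 1×2 = 2
Apply the phenotype rules: A_B_ (6) + A_bb (6) + aaB_ (2) → colored; aabb (2) → white
Phenotype counts (out of 16): 14 colored, 2 white
white: 2 out of 16 → fraction 1/8
Expected count = 1/8 × 1680 = 210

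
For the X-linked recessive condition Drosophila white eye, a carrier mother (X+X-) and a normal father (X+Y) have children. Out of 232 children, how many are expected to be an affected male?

Cross: X+X- × X+Y
Offspring: 1 X+X+, 1 X+Y, 1 X+X-, 1 X-Y
Probability of an affected male: 1/4
Expected count = 1/4 × 232 = 58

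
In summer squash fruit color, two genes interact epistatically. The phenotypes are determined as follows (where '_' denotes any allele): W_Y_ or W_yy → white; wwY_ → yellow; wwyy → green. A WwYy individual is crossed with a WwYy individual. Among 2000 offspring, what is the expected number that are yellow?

Cross: WwYy × WwYy — consider each gene separately:
W gene: Ww × Ww → 1 WW, 2 Ww, 1 ww → 3 W_ : 1 ww (out of 4)
Y gene: Yy × Yy → 1 YY, 2 Yy, 1 yy → 3 Y_ : 1 yy (out of 4)
Genotype classes (out of 4 × 4 = 16): W_Y_ = 3×3 = 9; W_yy = 3×1 = 3; wwY_ = 1×3 = 3; wwyy = 1×1 = 1
Apply the phenotype rules: W_Y_ (9) + W_yy (3) → white; wwY_ (3) → yellow; wwyy (1) → green
Phenotype counts (out of 16): 12 white, 3 yellow, 1 green
yellow: 3 out of 16 → fraction 3/16
Expected count = 3/16 × 2000 = 375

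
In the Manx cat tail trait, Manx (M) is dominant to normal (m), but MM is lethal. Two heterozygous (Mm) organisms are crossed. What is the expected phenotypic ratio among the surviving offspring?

Cross: Mm × Mm
Punnett square offspring (before lethality): 1 MM, 2 Mm, 1 mm
The MM genotype is lethal (embryos die); surviving offspring: 2 Mm, 1 mm
Ratio: 2 Manx (tailless) : 1 normal-tailed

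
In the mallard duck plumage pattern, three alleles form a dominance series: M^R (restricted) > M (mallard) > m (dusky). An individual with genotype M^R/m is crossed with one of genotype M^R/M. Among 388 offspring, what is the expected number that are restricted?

Cross: M^R/m × M^R/M
Allele dominance: M^R > M > m
Offspring genotypes: 1 M^R/M^R, 1 M^R/M, 1 M^R/m, 1 M/m
Phenotype counts: 3 restricted, 1 mallard
restricted: 3 out of 4 → fraction 3/4
Expected count = 3/4 × 388 = 291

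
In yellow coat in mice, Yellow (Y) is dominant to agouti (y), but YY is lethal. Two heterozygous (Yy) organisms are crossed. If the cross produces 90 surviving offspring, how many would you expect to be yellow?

Cross: Yy × Yy
Punnett square offspring (before lethality): 1 YY, 2 Yy, 1 yy
The YY genotype is lethal (embryos die); surviving offspring: 2 Yy, 1 yy
yellow: 2 out of 3 → fraction 2/3
Expected count = 2/3 × 90 = 60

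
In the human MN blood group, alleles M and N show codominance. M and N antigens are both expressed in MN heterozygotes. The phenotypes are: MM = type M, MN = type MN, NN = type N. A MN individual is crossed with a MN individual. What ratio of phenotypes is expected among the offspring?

Punnett square for MN × MN:
Offspring genotypes: 1 MM, 2 MN, 1 NN
Phenotype counts: 1 type M, 2 type MN, 1 type N
Ratio: 1 type M : 2 type MN : 1 type N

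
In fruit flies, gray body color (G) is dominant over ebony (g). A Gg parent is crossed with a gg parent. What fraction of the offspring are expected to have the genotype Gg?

Punnett square for Gg × gg:
Offspring genotypes: 2 Gg, 2 gg
Total offspring: 4
Count with target: 2
Probability: 2/4 = 1/2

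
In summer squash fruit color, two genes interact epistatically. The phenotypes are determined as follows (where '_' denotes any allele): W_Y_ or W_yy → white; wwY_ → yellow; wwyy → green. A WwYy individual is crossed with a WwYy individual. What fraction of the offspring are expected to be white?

Cross: WwYy × WwYy — consider each gene separately:
W gene: Ww × Ww → 1 WW, 2 Ww, 1 ww → 3 W_ : 1 ww (out of 4)
Y gene: Yy × Yy → 1 YY, 2 Yy, 1 yy → 3 Y_ : 1 yy (out of 4)
Genotype classes (out of 4 × 4 = 16): W_Y_ = 3×3 = 9; W_yy = 3×1 = 3; wwY_ = 1×3 = 3; wwyy = 1×1 = 1
Apply the phenotype rules: W_Y_ (9) + W_yy (3) → white; wwY_ (3) → yellow; wwyy (1) → green
Phenotype counts (out of 16): 12 white, 3 yellow, 1 green
white: 12 out of 16
Probability: 12/16 = 3/4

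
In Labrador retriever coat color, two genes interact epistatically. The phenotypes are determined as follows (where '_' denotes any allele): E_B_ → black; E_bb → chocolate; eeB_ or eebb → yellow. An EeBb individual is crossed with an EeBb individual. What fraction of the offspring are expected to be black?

Cross: EeBb × EeBb — consider each gene separately:
E gene: Ee × Ee → 1 EE, 2 Ee, 1 ee → 3 E_ : 1 ee (out of 4)
B gene: Bb × Bb → 1 BB, 2 Bb, 1 bb → 3 B_ : 1 bb (out of 4)
Genotype classes (out of 4 × 4 = 16): E_B_ = 3×3 = 9; E_bb = 3×1 = 3; eeB_ = 1×3 = 3; eebb = 1×1 = 1
Apply the phenotype rules: E_B_ (9) → black; E_bb (3) → chocolate; eeB_ (3) + eebb (1) → yellow
Phenotype counts (out of 16): 9 black, 3 chocolate, 4 yellow
black: 9 out of 16
Probability: 9/16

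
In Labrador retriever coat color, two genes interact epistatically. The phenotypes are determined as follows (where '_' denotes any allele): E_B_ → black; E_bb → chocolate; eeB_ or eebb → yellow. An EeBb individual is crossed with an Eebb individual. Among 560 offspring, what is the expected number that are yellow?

Cross: EeBb × Eebb — consider each gene separately:
E gene: Ee × Ee → 1 EE, 2 Ee, 1 ee → 3 E_ : 1 ee (out of 4)
B gene: Bb × bb → 2 Bb, 2 bb → 2 B_ : 2 bb (out of 4)
Genotype classes (out of 4 × 4 = 16): E_B_ = 3×2 = 6; E_bb = 3×2 = 6; eeB_ = 1×2 = 2; eebb = 1×2 = 2
Apply the phenotype rules: E_B_ (6) → black; E_bb (6) → chocolate; eeB_ (2) + eebb (2) → yellow
Phenotype counts (out of 16): 6 black, 6 chocolate, 4 yellow
yellow: 4 out of 16 → fraction 1/4
Expected count = 1/4 × 560 = 140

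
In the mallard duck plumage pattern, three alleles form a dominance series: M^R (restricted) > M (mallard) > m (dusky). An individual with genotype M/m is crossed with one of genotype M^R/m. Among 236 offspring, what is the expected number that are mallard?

Cross: M/m × M^R/m
Allele dominance: M^R > M > m
Offspring genotypes: 1 M^R/M, 1 M/m, 1 M^R/m, 1 m/m
Phenotype counts: 2 restricted, 1 mallard, 1 dusky
mallard: 1 out of 4 → fraction 1/4
Expected count = 1/4 × 236 = 59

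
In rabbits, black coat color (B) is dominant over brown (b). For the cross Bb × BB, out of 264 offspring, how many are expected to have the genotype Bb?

Punnett square for Bb × BB:
Offspring genotypes: 2 BB, 2 Bb
Total offspring: 4
Count with target: 2
Probability: 2/4 = 1/2
Expected count = 1/2 × 264 = 132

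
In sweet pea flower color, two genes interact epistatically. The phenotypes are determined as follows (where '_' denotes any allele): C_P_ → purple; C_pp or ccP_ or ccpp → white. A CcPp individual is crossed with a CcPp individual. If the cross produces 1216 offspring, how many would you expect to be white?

Cross: CcPp × CcPp — consider each gene separately:
C gene: Cc × Cc → 1 CC, 2 Cc, 1 cc → 3 C_ : 1 cc (out of 4)
P gene: Pp × Pp → 1 PP, 2 Pp, 1 pp → 3 P_ : 1 pp (out of 4)
Genotype classes (out of 4 × 4 = 16): C_P_ = 3×3 = 9; C_pp = 3×1 = 3; ccP_ = 1×3 = 3; ccpp = 1×1 = 1
Apply the phenotype rules: C_P_ (9) → purple; C_pp (3) + ccP_ (3) + ccpp (1) → white
Phenotype counts (out of 16): 9 purple, 7 white
white: 7 out of 16 → fraction 7/16
Expected count = 7/16 × 1216 = 532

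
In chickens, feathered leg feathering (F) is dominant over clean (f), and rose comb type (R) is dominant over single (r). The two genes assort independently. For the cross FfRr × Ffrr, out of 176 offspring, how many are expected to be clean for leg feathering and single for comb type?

Dihybrid cross FfRr × Ffrr — consider each gene separately:
leg feathering: Ff × Ff → 1 FF, 2 Ff, 1 ff → 3 F_ : 1 ff (out of 4)
comb type: Rr × rr → 2 Rr, 2 rr → 2 R_ : 2 rr (out of 4)
Looking for: clean (ff) and single (rr)
P(clean) = 1/4, P(single) = 2/4
P(both) = 1/4 × 2/4 = 2/16 = 1/8
Expected count = 1/8 × 176 = 22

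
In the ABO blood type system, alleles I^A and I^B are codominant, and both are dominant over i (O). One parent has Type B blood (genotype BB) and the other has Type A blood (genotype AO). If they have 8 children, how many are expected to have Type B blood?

Cross: BB × AO
Possible offspring genotypes: 2 AB, 2 BO
Blood type counts: 2 Type AB, 2 Type B
Probability of Type B: 2/4 = 1/2
Expected count = 1/2 × 8 = 4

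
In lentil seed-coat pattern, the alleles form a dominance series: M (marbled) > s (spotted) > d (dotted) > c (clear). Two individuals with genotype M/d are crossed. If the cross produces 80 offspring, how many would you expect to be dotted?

Cross: M/d × M/d
Allele dominance: M > s > d > c
Offspring genotypes: 1 M/M, 2 M/d, 1 d/d
Phenotype counts: 3 marbled, 1 dotted
dotted: 1 out of 4 → fraction 1/4
Expected count = 1/4 × 80 = 20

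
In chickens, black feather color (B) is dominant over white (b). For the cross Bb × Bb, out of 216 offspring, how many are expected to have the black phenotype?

Punnett square for Bb × Bb:
Offspring genotypes: 1 BB, 2 Bb, 1 bb
Total offspring: 4
Count with target: 3
Probability: 3/4
Expected count = 3/4 × 216 = 162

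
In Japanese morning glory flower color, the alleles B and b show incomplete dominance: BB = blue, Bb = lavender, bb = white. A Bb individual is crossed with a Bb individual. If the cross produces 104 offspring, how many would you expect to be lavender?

Punnett square for Bb × Bb:
Offspring genotypes: 1 BB, 2 Bb, 1 bb
Phenotype counts: 1 blue, 2 lavender, 1 white
lavender: 2 out of 4 → fraction 1/2
Expected count = 1/2 × 104 = 52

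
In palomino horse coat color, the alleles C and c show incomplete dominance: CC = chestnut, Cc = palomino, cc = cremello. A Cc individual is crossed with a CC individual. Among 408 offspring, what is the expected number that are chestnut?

Punnett square for Cc × CC:
Offspring genotypes: 2 CC, 2 Cc
Phenotype counts: 2 chestnut, 2 palomino
chestnut: 2 out of 4 → fraction 1/2
Expected count = 1/2 × 408 = 204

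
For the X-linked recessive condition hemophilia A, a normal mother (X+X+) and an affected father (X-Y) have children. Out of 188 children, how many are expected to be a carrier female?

Cross: X+X+ × X-Y
Offspring: 2 X+X-, 2 X+Y
Probability of a carrier female: 2/4 = 1/2
Expected count = 1/2 × 188 = 94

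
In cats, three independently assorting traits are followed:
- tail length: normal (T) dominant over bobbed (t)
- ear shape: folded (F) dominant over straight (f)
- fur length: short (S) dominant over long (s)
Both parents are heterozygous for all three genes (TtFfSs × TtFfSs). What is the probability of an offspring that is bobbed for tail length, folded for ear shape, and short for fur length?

Trihybrid cross: TtFfSs × TtFfSs
Each trait segregates independently with a 3:1 phenotypic ratio, so each gene contributes 3/4 (dominant) or 1/4 (recessive).
Target: bobbed (tail length), folded (ear shape), short (fur length)
Probability = product of independent per-trait probabilities
= 1/4 × 3/4 × 3/4 = 9/64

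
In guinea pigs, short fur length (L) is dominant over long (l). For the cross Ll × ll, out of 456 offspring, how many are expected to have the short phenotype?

Punnett square for Ll × ll:
Offspring genotypes: 2 Ll, 2 ll
Total offspring: 4
Count with target: 2
Probability: 2/4 = 1/2
Expected count = 1/2 × 456 = 228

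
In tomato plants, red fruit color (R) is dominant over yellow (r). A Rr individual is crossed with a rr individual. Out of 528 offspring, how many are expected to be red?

Punnett square for Rr × rr:
Offspring genotypes: 2 Rr, 2 rr
red: 2, yellow: 2
red: 2 out of 4 → fraction 1/2
Expected count = 1/2 × 528 = 264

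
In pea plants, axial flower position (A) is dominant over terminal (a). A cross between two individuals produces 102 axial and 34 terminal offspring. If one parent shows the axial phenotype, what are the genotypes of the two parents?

Observed offspring: 102 axial, 34 terminal
The observed ratio simplifies to 3:1. Terminal (aa) offspring appear, so each parent must contribute one a allele. The parent stated to show axial carries A, so it is Aa. The other parent is then either Aa or aa: Aa × aa would give a 1:1 split, whereas Aa × Aa gives 3:1 — matching the data. So both parents are heterozygous (Aa × Aa).
Parent genotypes: Aa × Aa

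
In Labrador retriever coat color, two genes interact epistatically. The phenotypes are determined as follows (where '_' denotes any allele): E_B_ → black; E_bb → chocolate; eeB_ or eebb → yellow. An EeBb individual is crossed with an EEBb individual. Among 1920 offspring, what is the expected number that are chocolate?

Cross: EeBb × EEBb — consider each gene separately:
E gene: Ee × EE → 2 EE, 2 Ee → 4 E_ (out of 4)
B gene: Bb × Bb → 1 BB, 2 Bb, 1 bb → 3 B_ : 1 bb (out of 4)
Genotype classes (out of 4 × 4 = 16): E_B_ = 4×3 = 12; E_bb = 4×1 = 4
Apply the phenotype rules: E_B_ (12) → black; E_bb (4) → chocolate
Phenotype counts (out of 16): 12 black, 4 chocolate
chocolate: 4 out of 16 → fraction 1/4
Expected count = 1/4 × 1920 = 480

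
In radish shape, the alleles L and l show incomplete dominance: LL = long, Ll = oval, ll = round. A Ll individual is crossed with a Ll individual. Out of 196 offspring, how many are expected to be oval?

Punnett square for Ll × Ll:
Offspring genotypes: 1 LL, 2 Ll, 1 ll
Phenotype counts: 1 long, 2 oval, 1 round
oval: 2 out of 4 → fraction 1/2
Expected count = 1/2 × 196 = 98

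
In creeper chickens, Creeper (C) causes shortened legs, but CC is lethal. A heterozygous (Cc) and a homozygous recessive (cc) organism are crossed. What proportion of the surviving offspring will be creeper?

Cross: Cc × cc
Punnett square offspring (before lethality): 2 Cc, 2 cc
No CC offspring are produced in this cross.
creeper: 2 out of 4
Probability: 2/4 = 1/2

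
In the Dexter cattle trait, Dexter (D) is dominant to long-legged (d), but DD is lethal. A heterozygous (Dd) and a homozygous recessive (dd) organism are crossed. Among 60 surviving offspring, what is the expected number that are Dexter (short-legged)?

Cross: Dd × dd
Punnett square offspring (before lethality): 2 Dd, 2 dd
No DD offspring are produced in this cross.
Dexter (short-legged): 2 out of 4 → fraction 1/2
Expected count = 1/2 × 60 = 30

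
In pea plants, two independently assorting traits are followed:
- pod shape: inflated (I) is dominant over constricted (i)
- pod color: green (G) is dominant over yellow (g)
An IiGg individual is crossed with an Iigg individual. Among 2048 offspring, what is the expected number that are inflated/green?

Dihybrid cross IiGg × Iigg — consider each gene separately:
pod shape: Ii × Ii → 1 II, 2 Ii, 1 ii → 3 I_ : 1 ii (out of 4)
pod color: Gg × gg → 2 Gg, 2 gg → 2 G_ : 2 gg (out of 4)
Combine (counts out of 4 × 4 = 16): inflated/green (I_G_) = 3×2 = 6; inflated/yellow (I_gg) = 3×2 = 6; constricted/green (iiG_) = 1×2 = 2; constricted/yellow (iigg) = 1×2 = 2
Phenotype counts (out of 16): 6 inflated/green, 6 inflated/yellow, 2 constricted/green, 2 constricted/yellow
inflated/green: 6 out of 16 → fraction 3/8
Expected count = 3/8 × 2048 = 768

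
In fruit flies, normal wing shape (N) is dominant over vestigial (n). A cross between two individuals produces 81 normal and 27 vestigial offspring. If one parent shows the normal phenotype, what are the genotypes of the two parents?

Observed offspring: 81 normal, 27 vestigial
The observed ratio simplifies to 3:1. Vestigial (nn) offspring appear, so each parent must contribute one n allele. The parent stated to show normal carries N, so it is Nn. The other parent is then either Nn or nn: Nn × nn would give a 1:1 split, whereas Nn × Nn gives 3:1 — matching the data. So both parents are heterozygous (Nn × Nn).
Parent genotypes: Nn × Nn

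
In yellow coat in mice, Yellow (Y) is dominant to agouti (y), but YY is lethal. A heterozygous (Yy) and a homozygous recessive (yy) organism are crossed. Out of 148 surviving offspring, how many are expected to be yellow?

Cross: Yy × yy
Punnett square offspring (before lethality): 2 Yy, 2 yy
No YY offspring are produced in this cross.
yellow: 2 out of 4 → fraction 1/2
Expected count = 1/2 × 148 = 74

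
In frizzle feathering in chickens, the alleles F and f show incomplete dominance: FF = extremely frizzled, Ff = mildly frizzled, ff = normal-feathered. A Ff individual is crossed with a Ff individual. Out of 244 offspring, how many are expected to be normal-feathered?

Punnett square for Ff × Ff:
Offspring genotypes: 1 FF, 2 Ff, 1 ff
Phenotype counts: 1 extremely frizzled, 2 mildly frizzled, 1 normal-feathered
normal-feathered: 1 out of 4 → fraction 1/4
Expected count = 1/4 × 244 = 61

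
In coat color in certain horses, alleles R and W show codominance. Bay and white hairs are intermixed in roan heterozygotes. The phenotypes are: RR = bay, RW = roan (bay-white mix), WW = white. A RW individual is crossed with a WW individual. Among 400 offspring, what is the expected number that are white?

Punnett square for RW × WW:
Offspring genotypes: 2 RW, 2 WW
Phenotype counts: 2 roan (bay-white mix), 2 white
white: 2 out of 4 → fraction 1/2
Expected count = 1/2 × 400 = 200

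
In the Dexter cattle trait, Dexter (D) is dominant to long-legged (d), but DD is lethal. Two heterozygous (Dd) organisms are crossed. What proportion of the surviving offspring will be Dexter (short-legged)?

Cross: Dd × Dd
Punnett square offspring (before lethality): 1 DD, 2 Dd, 1 dd
The DD genotype is lethal (embryos die); surviving offspring: 2 Dd, 1 dd
Dexter (short-legged): 2 out of 3
Probability: 2/3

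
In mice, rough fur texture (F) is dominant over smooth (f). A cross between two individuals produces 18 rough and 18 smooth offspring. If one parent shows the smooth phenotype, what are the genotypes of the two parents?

Observed offspring: 18 rough, 18 smooth
The observed ratio simplifies to 1:1. One parent shows smooth, so its genotype must be ff. A 1:1 offspring split requires the other parent to be heterozygous (Ff).
Parent genotypes: ff × Ff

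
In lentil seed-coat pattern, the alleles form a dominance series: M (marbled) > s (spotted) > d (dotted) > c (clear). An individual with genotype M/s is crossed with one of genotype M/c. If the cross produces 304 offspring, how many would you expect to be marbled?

Cross: M/s × M/c
Allele dominance: M > s > d > c
Offspring genotypes: 1 M/M, 1 M/c, 1 M/s, 1 s/c
Phenotype counts: 3 marbled, 1 spotted
marbled: 3 out of 4 → fraction 3/4
Expected count = 3/4 × 304 = 228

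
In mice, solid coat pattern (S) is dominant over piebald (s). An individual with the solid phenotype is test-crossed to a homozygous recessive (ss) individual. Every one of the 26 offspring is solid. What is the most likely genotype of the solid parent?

Test cross: ? × ss
All offspring are solid.
If the unknown parent were heterozygous (Ss), about half of 26 offspring would be piebald; none are. The unknown parent is most likely homozygous dominant (SS).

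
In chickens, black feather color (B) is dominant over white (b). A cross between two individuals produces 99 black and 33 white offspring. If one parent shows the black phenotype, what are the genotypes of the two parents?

Observed offspring: 99 black, 33 white
The observed ratio simplifies to 3:1. White (bb) offspring appear, so each parent must contribute one b allele. The parent stated to show black carries B, so it is Bb. The other parent is then either Bb or bb: Bb × bb would give a 1:1 split, whereas Bb × Bb gives 3:1 — matching the data. So both parents are heterozygous (Bb × Bb).
Parent genotypes: Bb × Bb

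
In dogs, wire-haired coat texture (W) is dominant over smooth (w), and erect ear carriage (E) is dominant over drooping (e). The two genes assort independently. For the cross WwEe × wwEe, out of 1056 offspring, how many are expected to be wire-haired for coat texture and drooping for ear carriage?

Dihybrid cross WwEe × wwEe — consider each gene separately:
coat texture: Ww × ww → 2 Ww, 2 ww → 2 W_ : 2 ww (out of 4)
ear carriage: Ee × Ee → 1 EE, 2 Ee, 1 ee → 3 E_ : 1 ee (out of 4)
Looking for: wire-haired (W_) and drooping (ee)
P(wire-haired) = 2/4, P(drooping) = 1/4
P(both) = 2/4 × 1/4 = 2/16 = 1/8
Expected count = 1/8 × 1056 = 132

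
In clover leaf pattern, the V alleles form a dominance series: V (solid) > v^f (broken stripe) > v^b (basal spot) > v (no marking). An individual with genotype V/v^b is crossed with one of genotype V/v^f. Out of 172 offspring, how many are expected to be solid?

Cross: V/v^b × V/v^f
Allele dominance: V > v^f > v^b > v
Offspring genotypes: 1 V/V, 1 V/v^f, 1 V/v^b, 1 v^f/v^b
Phenotype counts: 3 solid, 1 broken stripe
solid: 3 out of 4 → fraction 3/4
Expected count = 3/4 × 172 = 129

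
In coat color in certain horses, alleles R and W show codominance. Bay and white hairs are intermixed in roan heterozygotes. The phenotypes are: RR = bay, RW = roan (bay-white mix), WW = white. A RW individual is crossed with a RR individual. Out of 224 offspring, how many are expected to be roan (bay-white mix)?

Punnett square for RW × RR:
Offspring genotypes: 2 RR, 2 RW
Phenotype counts: 2 bay, 2 roan (bay-white mix)
roan (bay-white mix): 2 out of 4 → fraction 1/2
Expected count = 1/2 × 224 = 112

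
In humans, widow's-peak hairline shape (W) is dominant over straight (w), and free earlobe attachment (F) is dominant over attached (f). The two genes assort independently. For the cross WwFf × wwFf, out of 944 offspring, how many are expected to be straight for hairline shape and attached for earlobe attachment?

Dihybrid cross WwFf × wwFf — consider each gene separately:
hairline shape: Ww × ww → 2 Ww, 2 ww → 2 W_ : 2 ww (out of 4)
earlobe attachment: Ff × Ff → 1 FF, 2 Ff, 1 ff → 3 F_ : 1 ff (out of 4)
Looking for: straight (ww) and attached (ff)
P(straight) = 2/4, P(attached) = 1/4
P(both) = 2/4 × 1/4 = 2/16 = 1/8
Expected count = 1/8 × 944 = 118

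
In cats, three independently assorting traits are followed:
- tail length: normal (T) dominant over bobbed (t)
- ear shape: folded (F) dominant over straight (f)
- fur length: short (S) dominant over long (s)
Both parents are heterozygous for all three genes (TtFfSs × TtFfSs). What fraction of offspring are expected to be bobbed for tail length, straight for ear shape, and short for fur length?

Trihybrid cross: TtFfSs × TtFfSs
Each trait segregates independently with a 3:1 phenotypic ratio, so each gene contributes 3/4 (dominant) or 1/4 (recessive).
Target: bobbed (tail length), straight (ear shape), short (fur length)
Probability = product of independent per-trait probabilities
= 1/4 × 1/4 × 3/4 = 3/64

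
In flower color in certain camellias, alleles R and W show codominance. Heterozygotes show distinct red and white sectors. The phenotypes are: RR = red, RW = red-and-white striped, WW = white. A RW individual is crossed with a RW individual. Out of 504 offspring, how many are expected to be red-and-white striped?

Punnett square for RW × RW:
Offspring genotypes: 1 RR, 2 RW, 1 WW
Phenotype counts: 1 red, 2 red-and-white striped, 1 white
red-and-white striped: 2 out of 4 → fraction 1/2
Expected count = 1/2 × 504 = 252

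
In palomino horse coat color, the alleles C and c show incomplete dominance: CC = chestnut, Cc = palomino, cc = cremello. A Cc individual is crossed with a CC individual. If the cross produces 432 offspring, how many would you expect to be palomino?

Punnett square for Cc × CC:
Offspring genotypes: 2 CC, 2 Cc
Phenotype counts: 2 chestnut, 2 palomino
palomino: 2 out of 4 → fraction 1/2
Expected count = 1/2 × 432 = 216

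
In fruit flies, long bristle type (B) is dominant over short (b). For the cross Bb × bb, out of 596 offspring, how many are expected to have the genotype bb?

Punnett square for Bb × bb:
Offspring genotypes: 2 Bb, 2 bb
Total offspring: 4
Count with target: 2
Probability: 2/4 = 1/2
Expected count = 1/2 × 596 = 298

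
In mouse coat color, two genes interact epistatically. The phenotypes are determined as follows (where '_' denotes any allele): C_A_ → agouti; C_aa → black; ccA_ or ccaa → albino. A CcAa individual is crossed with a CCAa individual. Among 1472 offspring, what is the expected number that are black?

Cross: CcAa × CCAa — consider each gene separately:
C gene: Cc × CC → 2 CC, 2 Cc → 4 C_ (out of 4)
A gene: Aa × Aa → 1 AA, 2 Aa, 1 aa → 3 A_ : 1 aa (out of 4)
Genotype classes (out of 4 × 4 = 16): C_A_ = 4×3 = 12; C_aa = 4×1 = 4
Apply the phenotype rules: C_A_ (12) → agouti; C_aa (4) → black
Phenotype counts (out of 16): 12 agouti, 4 black
black: 4 out of 16 → fraction 1/4
Expected count = 1/4 × 1472 = 368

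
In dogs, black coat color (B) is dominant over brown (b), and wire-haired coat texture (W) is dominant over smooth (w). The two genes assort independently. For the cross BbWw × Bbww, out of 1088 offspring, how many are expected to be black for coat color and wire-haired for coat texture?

Dihybrid cross BbWw × Bbww — consider each gene separately:
coat color: Bb × Bb → 1 BB, 2 Bb, 1 bb → 3 B_ : 1 bb (out of 4)
coat texture: Ww × ww → 2 Ww, 2 ww → 2 W_ : 2 ww (out of 4)
Looking for: black (B_) and wire-haired (W_)
P(black) = 3/4, P(wire-haired) = 2/4
P(both) = 3/4 × 2/4 = 6/16 = 3/8
Expected count = 3/8 × 1088 = 408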